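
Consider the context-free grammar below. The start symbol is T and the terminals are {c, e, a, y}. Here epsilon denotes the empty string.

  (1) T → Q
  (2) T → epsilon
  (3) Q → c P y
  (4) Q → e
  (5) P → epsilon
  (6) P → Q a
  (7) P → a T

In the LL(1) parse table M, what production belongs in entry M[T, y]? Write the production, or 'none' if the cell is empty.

T → epsilon

FIRST(Q) = {c, e}
FIRST(T) = {epsilon, c, e}  (via Q)
FIRST(P) = {epsilon, a, c, e}  (via Q a)
FOLLOW(T) includes $ since T is the start symbol.
FOLLOW(P): in Q→c P y, P is followed by y with FIRST {y}. Thus FOLLOW(P) = {y}.
FOLLOW(T): in P→a T, the suffix after T is empty, so FOLLOW(T) ⊇ FOLLOW(P) = {y}. Thus FOLLOW(T) = {$, y}.
For T → Q: FIRST(Q) = {c, e}, so it goes in M[T, t] for t ∈ {c, e}.
For T → epsilon: FIRST(epsilon) = {epsilon}, so it goes in M[T, t] for t ∈ {}; since epsilon ∈ FIRST, also for every t ∈ FOLLOW(T) = {$, y}.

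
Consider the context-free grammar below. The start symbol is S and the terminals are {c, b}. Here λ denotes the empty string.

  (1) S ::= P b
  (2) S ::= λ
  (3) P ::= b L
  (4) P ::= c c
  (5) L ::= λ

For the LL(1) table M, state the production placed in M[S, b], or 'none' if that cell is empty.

S ::= P b

FIRST(P) = {b, c}
FIRST(L) = {λ}
FIRST(S) = {λ, b, c}  (via P b)
FOLLOW(S) includes $ since S is the start symbol.
FOLLOW(S): S appears on no right-hand side. Thus FOLLOW(S) = {$}.
For S ::= P b: FIRST(P b) = {b, c}, so it goes in M[S, t] for t ∈ {b, c}.
For S ::= λ: FIRST(λ) = {λ}, so it goes in M[S, t] for t ∈ {}; since λ ∈ FIRST, also for every t ∈ FOLLOW(S) = {$}.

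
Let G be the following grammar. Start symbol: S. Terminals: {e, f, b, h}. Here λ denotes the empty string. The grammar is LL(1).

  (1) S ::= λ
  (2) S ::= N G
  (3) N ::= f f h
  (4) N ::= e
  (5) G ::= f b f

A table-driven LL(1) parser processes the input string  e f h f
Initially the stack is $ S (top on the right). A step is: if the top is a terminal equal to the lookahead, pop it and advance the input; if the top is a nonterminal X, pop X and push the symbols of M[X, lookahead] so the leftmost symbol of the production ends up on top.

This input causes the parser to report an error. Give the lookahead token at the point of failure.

h

     Stack    Input      Action
  1  $ S      e f h f $  expand S ::= N G
  2  $ G N    e f h f $  expand N ::= e
  3  $ G e    e f h f $  match e
  4  $ G      f h f $    expand G ::= f b f
  5  $ f b f  f h f $    match f
  6  $ f b    h f $      error: top is terminal b but lookahead is h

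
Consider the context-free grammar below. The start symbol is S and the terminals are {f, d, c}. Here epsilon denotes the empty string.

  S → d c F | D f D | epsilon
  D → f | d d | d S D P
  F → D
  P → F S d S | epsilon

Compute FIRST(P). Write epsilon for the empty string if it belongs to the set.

{epsilon, d, f}

FIRST(D) = {d, f}
FIRST(S) = {epsilon, d, f}  (via D f D)
FIRST(F) = {d, f}  (via D)
FIRST(P) = {epsilon, d, f}  (via F S d S)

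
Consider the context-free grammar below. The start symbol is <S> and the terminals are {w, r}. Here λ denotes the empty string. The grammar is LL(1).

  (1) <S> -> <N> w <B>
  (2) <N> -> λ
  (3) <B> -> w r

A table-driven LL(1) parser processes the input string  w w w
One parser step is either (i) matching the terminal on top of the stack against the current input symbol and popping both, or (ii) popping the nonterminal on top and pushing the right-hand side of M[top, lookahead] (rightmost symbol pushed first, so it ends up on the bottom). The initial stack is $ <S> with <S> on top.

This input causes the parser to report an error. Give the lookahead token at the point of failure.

w

step 1: stack=$ <S>  input=w w w $  — expand <S> -> <N> w <B>
step 2: stack=$ <B> w <N>  input=w w w $  — expand <N> -> λ
step 3: stack=$ <B> w  input=w w w $  — match w
step 4: stack=$ <B>  input=w w $  — expand <B> -> w r
step 5: stack=$ r w  input=w w $  — match w
step 6: stack=$ r  input=w $  — error: top is terminal r but lookahead is w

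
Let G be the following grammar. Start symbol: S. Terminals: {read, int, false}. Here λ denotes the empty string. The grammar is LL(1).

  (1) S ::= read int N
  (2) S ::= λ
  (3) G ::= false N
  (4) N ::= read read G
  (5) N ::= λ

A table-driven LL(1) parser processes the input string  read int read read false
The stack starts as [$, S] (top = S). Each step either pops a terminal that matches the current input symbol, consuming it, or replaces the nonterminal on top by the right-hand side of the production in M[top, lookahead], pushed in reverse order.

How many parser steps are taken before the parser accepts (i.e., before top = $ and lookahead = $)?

step 1: stack=$ S  input=read int read read false $  — expand S ::= read int N
step 2: stack=$ N int read  input=read int read read false $  — match read
step 3: stack=$ N int  input=int read read false $  — match int
step 4: stack=$ N  input=read read false $  — expand N ::= read read G
step 5: stack=$ G read read  input=read read false $  — match read
step 6: stack=$ G read  input=read false $  — match read
step 7: stack=$ G  input=false $  — expand G ::= false N
step 8: stack=$ N false  input=false $  — match false
step 9: stack=$ N  input=$  — expand N ::= λ
Accept reached after 9 steps.

9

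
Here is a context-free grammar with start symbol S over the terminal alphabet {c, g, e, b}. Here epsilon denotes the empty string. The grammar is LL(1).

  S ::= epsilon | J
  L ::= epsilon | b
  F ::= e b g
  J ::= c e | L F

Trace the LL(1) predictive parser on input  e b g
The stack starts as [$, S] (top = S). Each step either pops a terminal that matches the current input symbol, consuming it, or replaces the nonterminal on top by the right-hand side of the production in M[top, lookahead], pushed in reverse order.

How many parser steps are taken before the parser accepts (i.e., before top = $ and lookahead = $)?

7

step 1: stack=$ S  input=e b g $  — expand S ::= J
step 2: stack=$ J  input=e b g $  — expand J ::= L F
step 3: stack=$ F L  input=e b g $  — expand L ::= epsilon
step 4: stack=$ F  input=e b g $  — expand F ::= e b g
step 5: stack=$ g b e  input=e b g $  — match e
step 6: stack=$ g b  input=b g $  — match b
step 7: stack=$ g  input=g $  — match g
Accept reached after 7 steps.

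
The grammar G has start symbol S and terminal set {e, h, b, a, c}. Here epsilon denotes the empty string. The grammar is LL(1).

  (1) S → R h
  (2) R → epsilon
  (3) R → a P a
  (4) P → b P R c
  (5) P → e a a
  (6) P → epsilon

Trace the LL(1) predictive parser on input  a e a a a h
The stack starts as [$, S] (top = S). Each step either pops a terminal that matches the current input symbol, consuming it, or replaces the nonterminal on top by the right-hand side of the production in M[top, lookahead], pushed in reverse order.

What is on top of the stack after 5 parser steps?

step 1: stack=$ S  input=a e a a a h $  — expand S → R h
step 2: stack=$ h R  input=a e a a a h $  — expand R → a P a
step 3: stack=$ h a P a  input=a e a a a h $  — match a
step 4: stack=$ h a P  input=e a a a h $  — expand P → e a a
step 5: stack=$ h a a a e  input=e a a a h $  — match e
Stack after step 5: $ h a a a (top = a).

a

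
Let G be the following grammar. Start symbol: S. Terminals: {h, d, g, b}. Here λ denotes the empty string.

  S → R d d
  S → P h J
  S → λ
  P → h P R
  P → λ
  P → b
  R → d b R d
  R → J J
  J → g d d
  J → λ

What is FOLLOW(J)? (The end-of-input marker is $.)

FIRST(P) = {λ, b, h}
FIRST(J) = {λ, g}
FIRST(R) = {λ, d, g}  (via J J)
FIRST(S) = {λ, b, d, g, h}  (via R d d, P h J)
FOLLOW(S) includes $ since S is the start symbol.
FOLLOW(S): S appears on no right-hand side. Thus FOLLOW(S) = {$}.
FOLLOW(P): in S→P h J, P is followed by h J with FIRST {h}; in P→h P R, P is followed by R with FIRST {λ, d, g}; in P→h P R, the suffix after P is nullable (adds nothing new). Thus FOLLOW(P) = {d, g, h}.
FOLLOW(R): in S→R d d, R is followed by d d with FIRST {d}; in P→h P R, the suffix after R is empty, so FOLLOW(R) ⊇ FOLLOW(P) = {d, g, h}; in R→d b R d, R is followed by d with FIRST {d}. Thus FOLLOW(R) = {d, g, h}.
FOLLOW(J): in S→P h J, the suffix after J is empty, so FOLLOW(J) ⊇ FOLLOW(S) = {$}; in R→J J (occurrence 1), J is followed by J with FIRST {λ, g}; in R→J J (occurrence 1), the suffix after J is nullable, so FOLLOW(J) ⊇ FOLLOW(R) = {d, g, h}; in R→J J (occurrence 2), the suffix after J is empty, so FOLLOW(J) ⊇ FOLLOW(R) = {d, g, h}. Thus FOLLOW(J) = {$, d, g, h}.

{$, d, g, h}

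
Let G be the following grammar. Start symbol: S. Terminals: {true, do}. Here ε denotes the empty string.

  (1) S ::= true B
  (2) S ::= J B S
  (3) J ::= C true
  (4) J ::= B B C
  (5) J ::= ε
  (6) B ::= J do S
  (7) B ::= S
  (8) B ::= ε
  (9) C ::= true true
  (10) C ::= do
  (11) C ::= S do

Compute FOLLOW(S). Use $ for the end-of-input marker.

FIRST(S) = {do, true}  (via J B S)
FIRST(C) = {do, true}  (via S do)
FIRST(J) = {ε, do, true}  (via C true, B B C)
FIRST(B) = {ε, do, true}  (via J do S, S)
FOLLOW(S) includes $ since S is the start symbol.
FOLLOW(J): in S::=J B S, J is followed by B S with FIRST {do, true}; in B::=J do S, J is followed by do S with FIRST {do}. Thus FOLLOW(J) = {do, true}.
FOLLOW(C): in J::=C true, C is followed by true with FIRST {true}; in J::=B B C, the suffix after C is empty, so FOLLOW(C) ⊇ FOLLOW(J) = {do, true}. Thus FOLLOW(C) = {do, true}.
FOLLOW(S): in S::=J B S, the suffix after S is empty (adds nothing new); in B::=J do S, the suffix after S is empty, so FOLLOW(S) ⊇ FOLLOW(B) = {$, do, true}; in B::=S, the suffix after S is empty, so FOLLOW(S) ⊇ FOLLOW(B) = {$, do, true}; in C::=S do, S is followed by do with FIRST {do}. Thus FOLLOW(S) = {$, do, true}.
FOLLOW(B): in S::=true B, the suffix after B is empty, so FOLLOW(B) ⊇ FOLLOW(S) = {$, do, true}; in S::=J B S, B is followed by S with FIRST {do, true}; in J::=B B C (occurrence 1), B is followed by B C with FIRST {do, true}; in J::=B B C (occurrence 2), B is followed by C with FIRST {do, true}. Thus FOLLOW(B) = {$, do, true}.

{$, do, true}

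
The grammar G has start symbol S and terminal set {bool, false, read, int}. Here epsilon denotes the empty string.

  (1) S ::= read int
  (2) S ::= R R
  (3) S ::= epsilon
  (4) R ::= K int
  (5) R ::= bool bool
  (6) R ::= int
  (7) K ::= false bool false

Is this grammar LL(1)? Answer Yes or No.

Yes

FIRST(S) = {epsilon, bool, false, int, read}
FIRST(R) = {bool, false, int}
FIRST(K) = {false}
FOLLOW(S) = {$}
FOLLOW(R) = {$, bool, false, int}
FOLLOW(K) = {int}
Each cell of M receives at most one production.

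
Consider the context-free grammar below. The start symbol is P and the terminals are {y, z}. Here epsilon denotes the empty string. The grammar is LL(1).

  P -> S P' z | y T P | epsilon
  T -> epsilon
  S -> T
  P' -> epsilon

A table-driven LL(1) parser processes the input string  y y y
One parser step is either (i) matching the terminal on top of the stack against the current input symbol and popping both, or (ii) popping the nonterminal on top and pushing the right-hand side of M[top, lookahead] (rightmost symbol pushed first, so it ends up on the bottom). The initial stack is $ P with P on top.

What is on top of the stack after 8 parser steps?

step 1: stack=$ P  input=y y y $  — expand P -> y T P
step 2: stack=$ P T y  input=y y y $  — match y
step 3: stack=$ P T  input=y y $  — expand T -> epsilon
step 4: stack=$ P  input=y y $  — expand P -> y T P
step 5: stack=$ P T y  input=y y $  — match y
step 6: stack=$ P T  input=y $  — expand T -> epsilon
step 7: stack=$ P  input=y $  — expand P -> y T P
step 8: stack=$ P T y  input=y $  — match y
Stack after step 8: $ P T (top = T).

T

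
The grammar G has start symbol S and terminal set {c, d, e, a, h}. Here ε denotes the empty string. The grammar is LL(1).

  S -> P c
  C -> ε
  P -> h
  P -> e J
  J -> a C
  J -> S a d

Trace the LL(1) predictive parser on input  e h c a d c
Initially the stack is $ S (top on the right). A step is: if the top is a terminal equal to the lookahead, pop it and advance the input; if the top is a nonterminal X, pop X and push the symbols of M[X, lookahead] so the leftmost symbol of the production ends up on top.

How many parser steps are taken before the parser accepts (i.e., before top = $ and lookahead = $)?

step 1: stack=$ S  input=e h c a d c $  — expand S -> P c
step 2: stack=$ c P  input=e h c a d c $  — expand P -> e J
step 3: stack=$ c J e  input=e h c a d c $  — match e
step 4: stack=$ c J  input=h c a d c $  — expand J -> S a d
step 5: stack=$ c d a S  input=h c a d c $  — expand S -> P c
step 6: stack=$ c d a c P  input=h c a d c $  — expand P -> h
step 7: stack=$ c d a c h  input=h c a d c $  — match h
step 8: stack=$ c d a c  input=c a d c $  — match c
step 9: stack=$ c d a  input=a d c $  — match a
step 10: stack=$ c d  input=d c $  — match d
step 11: stack=$ c  input=c $  — match c
Accept reached after 11 steps.

11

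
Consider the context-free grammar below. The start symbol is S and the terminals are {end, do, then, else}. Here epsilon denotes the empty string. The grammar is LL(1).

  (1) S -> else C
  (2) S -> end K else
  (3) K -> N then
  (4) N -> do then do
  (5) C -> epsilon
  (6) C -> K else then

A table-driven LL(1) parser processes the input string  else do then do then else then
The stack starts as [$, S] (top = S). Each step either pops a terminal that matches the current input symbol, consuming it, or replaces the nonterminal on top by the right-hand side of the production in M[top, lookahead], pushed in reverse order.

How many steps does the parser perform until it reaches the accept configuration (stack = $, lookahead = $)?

11

step 1: stack=$ S  input=else do then do then else then $  — expand S -> else C
step 2: stack=$ C else  input=else do then do then else then $  — match else
step 3: stack=$ C  input=do then do then else then $  — expand C -> K else then
step 4: stack=$ then else K  input=do then do then else then $  — expand K -> N then
step 5: stack=$ then else then N  input=do then do then else then $  — expand N -> do then do
step 6: stack=$ then else then do then do  input=do then do then else then $  — match do
step 7: stack=$ then else then do then  input=then do then else then $  — match then
step 8: stack=$ then else then do  input=do then else then $  — match do
step 9: stack=$ then else then  input=then else then $  — match then
step 10: stack=$ then else  input=else then $  — match else
step 11: stack=$ then  input=then $  — match then
Accept reached after 11 steps.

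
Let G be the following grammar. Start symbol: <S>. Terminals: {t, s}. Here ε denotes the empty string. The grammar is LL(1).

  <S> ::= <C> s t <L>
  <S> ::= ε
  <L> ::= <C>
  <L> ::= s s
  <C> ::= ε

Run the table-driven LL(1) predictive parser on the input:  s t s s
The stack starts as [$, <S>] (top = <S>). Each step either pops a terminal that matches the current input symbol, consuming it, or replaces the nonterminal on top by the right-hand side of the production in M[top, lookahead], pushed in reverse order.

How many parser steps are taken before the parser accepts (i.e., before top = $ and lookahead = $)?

7

step 1: stack=$ <S>  input=s t s s $  — expand <S> ::= <C> s t <L>
step 2: stack=$ <L> t s <C>  input=s t s s $  — expand <C> ::= ε
step 3: stack=$ <L> t s  input=s t s s $  — match s
step 4: stack=$ <L> t  input=t s s $  — match t
step 5: stack=$ <L>  input=s s $  — expand <L> ::= s s
step 6: stack=$ s s  input=s s $  — match s
step 7: stack=$ s  input=s $  — match s
Accept reached after 7 steps.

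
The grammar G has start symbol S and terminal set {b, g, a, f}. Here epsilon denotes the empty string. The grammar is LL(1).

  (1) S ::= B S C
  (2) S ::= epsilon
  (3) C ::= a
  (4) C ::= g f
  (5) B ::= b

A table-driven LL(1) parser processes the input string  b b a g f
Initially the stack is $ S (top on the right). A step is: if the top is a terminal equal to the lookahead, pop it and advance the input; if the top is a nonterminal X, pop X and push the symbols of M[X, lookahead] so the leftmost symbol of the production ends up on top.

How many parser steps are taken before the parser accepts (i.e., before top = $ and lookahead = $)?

12

      Stack      Input        Action
   1  $ S        b b a g f $  expand S ::= B S C
   2  $ C S B    b b a g f $  expand B ::= b
   3  $ C S b    b b a g f $  match b
   4  $ C S      b a g f $    expand S ::= B S C
   5  $ C C S B  b a g f $    expand B ::= b
   6  $ C C S b  b a g f $    match b
   7  $ C C S    a g f $      expand S ::= epsilon
   8  $ C C      a g f $      expand C ::= a
   9  $ C a      a g f $      match a
  10  $ C        g f $        expand C ::= g f
  11  $ f g      g f $        match g
  12  $ f        f $          match f
Accept reached after 12 steps.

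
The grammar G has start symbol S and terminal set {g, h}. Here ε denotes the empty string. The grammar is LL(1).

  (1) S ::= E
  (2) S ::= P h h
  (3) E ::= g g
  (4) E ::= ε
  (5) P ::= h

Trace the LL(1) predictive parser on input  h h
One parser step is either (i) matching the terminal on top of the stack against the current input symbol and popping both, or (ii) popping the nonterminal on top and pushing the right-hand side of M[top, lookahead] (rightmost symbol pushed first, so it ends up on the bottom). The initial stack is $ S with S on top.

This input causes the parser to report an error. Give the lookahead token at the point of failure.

$

     Stack    Input  Action
  1  $ S      h h $  expand S ::= P h h
  2  $ h h P  h h $  expand P ::= h
  3  $ h h h  h h $  match h
  4  $ h h    h $    match h
  5  $ h      $      error: top is terminal h but lookahead is $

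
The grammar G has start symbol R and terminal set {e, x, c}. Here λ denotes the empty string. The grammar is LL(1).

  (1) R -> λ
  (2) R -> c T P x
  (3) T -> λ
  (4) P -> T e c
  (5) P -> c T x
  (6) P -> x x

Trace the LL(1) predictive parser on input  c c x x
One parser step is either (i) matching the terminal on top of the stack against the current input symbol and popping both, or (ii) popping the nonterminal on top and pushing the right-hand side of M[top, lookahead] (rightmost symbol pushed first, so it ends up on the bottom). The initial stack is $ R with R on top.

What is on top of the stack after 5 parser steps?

T

step 1: stack=$ R  input=c c x x $  — expand R -> c T P x
step 2: stack=$ x P T c  input=c c x x $  — match c
step 3: stack=$ x P T  input=c x x $  — expand T -> λ
step 4: stack=$ x P  input=c x x $  — expand P -> c T x
step 5: stack=$ x x T c  input=c x x $  — match c
Stack after step 5: $ x x T (top = T).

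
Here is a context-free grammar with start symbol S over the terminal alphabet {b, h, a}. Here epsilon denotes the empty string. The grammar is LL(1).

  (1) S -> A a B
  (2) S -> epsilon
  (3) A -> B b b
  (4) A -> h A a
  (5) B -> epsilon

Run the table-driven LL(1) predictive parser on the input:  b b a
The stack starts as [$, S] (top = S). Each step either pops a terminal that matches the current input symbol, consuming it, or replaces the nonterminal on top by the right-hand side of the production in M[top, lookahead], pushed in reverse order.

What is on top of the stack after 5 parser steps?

     Stack        Input    Action
  1  $ S          b b a $  expand S -> A a B
  2  $ B a A      b b a $  expand A -> B b b
  3  $ B a b b B  b b a $  expand B -> epsilon
  4  $ B a b b    b b a $  match b
  5  $ B a b      b a $    match b
Stack after step 5: $ B a (top = a).

a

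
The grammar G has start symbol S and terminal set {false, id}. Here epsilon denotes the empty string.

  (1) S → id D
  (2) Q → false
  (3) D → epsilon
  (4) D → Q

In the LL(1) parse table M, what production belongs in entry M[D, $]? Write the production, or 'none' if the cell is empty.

D → epsilon

FIRST(S): from S→id D we get {id}. So FIRST(S) = {id}.
FIRST(Q): from Q→false we get {false}. So FIRST(Q) = {false}.
FIRST(D): from D→epsilon we get {epsilon}; from D→Q we get {false}. So FIRST(D) = {epsilon, false}.
FOLLOW(S) includes $ since S is the start symbol.
FOLLOW(S): S appears on no right-hand side. Thus FOLLOW(S) = {$}.
FOLLOW(D): in S→id D, the suffix after D is empty, so FOLLOW(D) ⊇ FOLLOW(S) = {$}. Thus FOLLOW(D) = {$}.
For D → epsilon: FIRST(epsilon) = {epsilon}, so it goes in M[D, t] for t ∈ {}; since epsilon ∈ FIRST, also for every t ∈ FOLLOW(D) = {$}.
For D → Q: FIRST(Q) = {false}, so it goes in M[D, t] for t ∈ {false}.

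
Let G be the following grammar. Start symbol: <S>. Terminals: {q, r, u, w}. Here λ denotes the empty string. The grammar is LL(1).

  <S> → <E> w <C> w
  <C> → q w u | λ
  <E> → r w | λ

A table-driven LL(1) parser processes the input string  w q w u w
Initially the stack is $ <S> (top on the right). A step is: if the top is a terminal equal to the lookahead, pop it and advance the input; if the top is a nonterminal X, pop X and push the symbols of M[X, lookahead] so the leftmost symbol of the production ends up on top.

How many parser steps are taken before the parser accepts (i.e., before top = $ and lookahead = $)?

     Stack          Input        Action
  1  $ <S>          w q w u w $  expand <S> → <E> w <C> w
  2  $ w <C> w <E>  w q w u w $  expand <E> → λ
  3  $ w <C> w      w q w u w $  match w
  4  $ w <C>        q w u w $    expand <C> → q w u
  5  $ w u w q      q w u w $    match q
  6  $ w u w        w u w $      match w
  7  $ w u          u w $        match u
  8  $ w            w $          match w
Accept reached after 8 steps.

8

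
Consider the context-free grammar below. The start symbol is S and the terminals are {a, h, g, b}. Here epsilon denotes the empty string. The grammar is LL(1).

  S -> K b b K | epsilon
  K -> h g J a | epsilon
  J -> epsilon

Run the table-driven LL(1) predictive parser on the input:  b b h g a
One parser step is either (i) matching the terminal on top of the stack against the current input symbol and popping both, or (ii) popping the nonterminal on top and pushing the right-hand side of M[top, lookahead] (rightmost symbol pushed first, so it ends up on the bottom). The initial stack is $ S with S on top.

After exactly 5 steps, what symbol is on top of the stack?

     Stack      Input        Action
  1  $ S        b b h g a $  expand S -> K b b K
  2  $ K b b K  b b h g a $  expand K -> epsilon
  3  $ K b b    b b h g a $  match b
  4  $ K b      b h g a $    match b
  5  $ K        h g a $      expand K -> h g J a
Stack after step 5: $ a J g h (top = h).

h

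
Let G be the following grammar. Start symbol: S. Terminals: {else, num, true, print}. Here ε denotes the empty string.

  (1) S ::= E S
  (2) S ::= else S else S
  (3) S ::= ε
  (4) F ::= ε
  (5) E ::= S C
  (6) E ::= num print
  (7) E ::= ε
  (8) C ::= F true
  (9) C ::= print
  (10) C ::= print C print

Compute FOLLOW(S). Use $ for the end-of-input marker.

{$, else, print, true}

FIRST(F) = {ε}
FIRST(C) = {print, true}  (via F true)
FIRST(S) = {ε, else, num, print, true}  (via E S)
FIRST(E) = {ε, else, num, print, true}  (via S C)
FOLLOW(S) includes $ since S is the start symbol.
FOLLOW(S): in S::=E S, the suffix after S is empty (adds nothing new); in S::=else S else S (occurrence 1), S is followed by else S with FIRST {else}; in S::=else S else S (occurrence 2), the suffix after S is empty (adds nothing new); in E::=S C, S is followed by C with FIRST {print, true}. Thus FOLLOW(S) = {$, else, print, true}.
FOLLOW(F): in C::=F true, F is followed by true with FIRST {true}. Thus FOLLOW(F) = {true}.
FOLLOW(E): in S::=E S, E is followed by S with FIRST {ε, else, num, print, true}; in S::=E S, the suffix after E is nullable, so FOLLOW(E) ⊇ FOLLOW(S) = {$, else, print, true}. Thus FOLLOW(E) = {$, else, num, print, true}.
FOLLOW(C): in E::=S C, the suffix after C is empty, so FOLLOW(C) ⊇ FOLLOW(E) = {$, else, num, print, true}; in C::=print C print, C is followed by print with FIRST {print}. Thus FOLLOW(C) = {$, else, num, print, true}.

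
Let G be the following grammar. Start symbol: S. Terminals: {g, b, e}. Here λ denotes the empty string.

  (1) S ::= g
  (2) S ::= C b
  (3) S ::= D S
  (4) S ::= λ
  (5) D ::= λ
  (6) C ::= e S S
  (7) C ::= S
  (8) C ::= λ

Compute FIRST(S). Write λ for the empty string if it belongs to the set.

{λ, b, e, g}

FIRST(D) = {λ}
FIRST(S) = {λ, b, e, g}  (via C b, D S)
FIRST(C) = {λ, b, e, g}  (via S)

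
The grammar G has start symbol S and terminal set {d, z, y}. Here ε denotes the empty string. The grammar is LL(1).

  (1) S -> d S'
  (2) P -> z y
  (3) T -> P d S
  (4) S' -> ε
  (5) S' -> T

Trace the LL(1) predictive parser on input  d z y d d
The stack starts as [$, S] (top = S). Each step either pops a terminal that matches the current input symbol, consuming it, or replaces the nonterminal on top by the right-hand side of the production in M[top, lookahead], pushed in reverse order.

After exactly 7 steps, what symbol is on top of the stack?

     Stack      Input        Action
  1  $ S        d z y d d $  expand S -> d S'
  2  $ S' d     d z y d d $  match d
  3  $ S'       z y d d $    expand S' -> T
  4  $ T        z y d d $    expand T -> P d S
  5  $ S d P    z y d d $    expand P -> z y
  6  $ S d y z  z y d d $    match z
  7  $ S d y    y d d $      match y
Stack after step 7: $ S d (top = d).

d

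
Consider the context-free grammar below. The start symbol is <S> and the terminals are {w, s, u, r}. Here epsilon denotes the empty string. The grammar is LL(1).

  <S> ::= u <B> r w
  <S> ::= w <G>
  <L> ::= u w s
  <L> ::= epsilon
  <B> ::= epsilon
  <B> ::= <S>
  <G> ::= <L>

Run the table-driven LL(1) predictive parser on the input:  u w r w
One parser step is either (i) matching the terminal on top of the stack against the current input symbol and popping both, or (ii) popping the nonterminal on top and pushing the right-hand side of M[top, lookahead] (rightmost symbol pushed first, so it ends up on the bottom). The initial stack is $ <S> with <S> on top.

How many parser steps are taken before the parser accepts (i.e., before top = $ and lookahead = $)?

9

     Stack        Input      Action
  1  $ <S>        u w r w $  expand <S> ::= u <B> r w
  2  $ w r <B> u  u w r w $  match u
  3  $ w r <B>    w r w $    expand <B> ::= <S>
  4  $ w r <S>    w r w $    expand <S> ::= w <G>
  5  $ w r <G> w  w r w $    match w
  6  $ w r <G>    r w $      expand <G> ::= <L>
  7  $ w r <L>    r w $      expand <L> ::= epsilon
  8  $ w r        r w $      match r
  9  $ w          w $        match w
Accept reached after 9 steps.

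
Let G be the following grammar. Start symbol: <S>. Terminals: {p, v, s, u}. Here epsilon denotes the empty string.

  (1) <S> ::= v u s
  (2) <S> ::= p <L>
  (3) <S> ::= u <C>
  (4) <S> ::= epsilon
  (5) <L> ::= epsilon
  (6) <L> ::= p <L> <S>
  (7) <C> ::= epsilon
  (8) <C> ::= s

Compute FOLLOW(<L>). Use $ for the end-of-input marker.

FIRST(<S>) = {epsilon, p, u, v}
FIRST(<L>) = {epsilon, p}
FIRST(<C>) = {epsilon, s}
FOLLOW(<S>) includes $ since <S> is the start symbol.
FOLLOW(<S>): in <L>::=p <L> <S>, the suffix after <S> is empty, so FOLLOW(<S>) ⊇ FOLLOW(<L>) = {$, p, u, v}. Thus FOLLOW(<S>) = {$, p, u, v}.
FOLLOW(<L>): in <S>::=p <L>, the suffix after <L> is empty, so FOLLOW(<L>) ⊇ FOLLOW(<S>) = {$, p, u, v}; in <L>::=p <L> <S>, <L> is followed by <S> with FIRST {epsilon, p, u, v}; in <L>::=p <L> <S>, the suffix after <L> is nullable (adds nothing new). Thus FOLLOW(<L>) = {$, p, u, v}.
FOLLOW(<C>): in <S>::=u <C>, the suffix after <C> is empty, so FOLLOW(<C>) ⊇ FOLLOW(<S>) = {$, p, u, v}. Thus FOLLOW(<C>) = {$, p, u, v}.

{$, p, u, v}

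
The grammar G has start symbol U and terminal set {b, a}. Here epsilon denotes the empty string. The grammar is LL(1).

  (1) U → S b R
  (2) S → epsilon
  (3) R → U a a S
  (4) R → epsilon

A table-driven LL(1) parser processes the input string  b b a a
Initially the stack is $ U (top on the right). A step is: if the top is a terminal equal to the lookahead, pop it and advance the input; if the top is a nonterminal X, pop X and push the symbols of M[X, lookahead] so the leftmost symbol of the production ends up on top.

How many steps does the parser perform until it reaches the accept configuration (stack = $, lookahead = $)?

11

      Stack          Input      Action
   1  $ U            b b a a $  expand U → S b R
   2  $ R b S        b b a a $  expand S → epsilon
   3  $ R b          b b a a $  match b
   4  $ R            b a a $    expand R → U a a S
   5  $ S a a U      b a a $    expand U → S b R
   6  $ S a a R b S  b a a $    expand S → epsilon
   7  $ S a a R b    b a a $    match b
   8  $ S a a R      a a $      expand R → epsilon
   9  $ S a a        a a $      match a
  10  $ S a          a $        match a
  11  $ S            $          expand S → epsilon
Accept reached after 11 steps.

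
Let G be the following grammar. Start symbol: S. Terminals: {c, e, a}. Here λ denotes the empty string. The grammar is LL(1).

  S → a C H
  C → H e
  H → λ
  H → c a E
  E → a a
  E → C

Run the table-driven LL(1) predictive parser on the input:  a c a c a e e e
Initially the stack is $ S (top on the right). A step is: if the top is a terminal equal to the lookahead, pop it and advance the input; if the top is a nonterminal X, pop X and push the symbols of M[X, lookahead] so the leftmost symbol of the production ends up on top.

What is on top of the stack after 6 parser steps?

E

step 1: stack=$ S  input=a c a c a e e e $  — expand S → a C H
step 2: stack=$ H C a  input=a c a c a e e e $  — match a
step 3: stack=$ H C  input=c a c a e e e $  — expand C → H e
step 4: stack=$ H e H  input=c a c a e e e $  — expand H → c a E
step 5: stack=$ H e E a c  input=c a c a e e e $  — match c
step 6: stack=$ H e E a  input=a c a e e e $  — match a
Stack after step 6: $ H e E (top = E).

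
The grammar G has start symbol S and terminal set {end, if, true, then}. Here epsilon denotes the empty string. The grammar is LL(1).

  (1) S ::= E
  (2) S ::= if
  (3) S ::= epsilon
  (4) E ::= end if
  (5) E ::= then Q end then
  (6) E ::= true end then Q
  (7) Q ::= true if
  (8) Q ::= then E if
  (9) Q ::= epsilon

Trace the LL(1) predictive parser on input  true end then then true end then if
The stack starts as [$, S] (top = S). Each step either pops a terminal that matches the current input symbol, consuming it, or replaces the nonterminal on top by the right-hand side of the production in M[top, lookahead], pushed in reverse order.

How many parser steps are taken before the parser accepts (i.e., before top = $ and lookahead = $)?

      Stack                 Input                                  Action
   1  $ S                   true end then then true end then if $  expand S ::= E
   2  $ E                   true end then then true end then if $  expand E ::= true end then Q
   3  $ Q then end true     true end then then true end then if $  match true
   4  $ Q then end          end then then true end then if $       match end
   5  $ Q then              then then true end then if $           match then
   6  $ Q                   then true end then if $                expand Q ::= then E if
   7  $ if E then           then true end then if $                match then
   8  $ if E                true end then if $                     expand E ::= true end then Q
   9  $ if Q then end true  true end then if $                     match true
  10  $ if Q then end       end then if $                          match end
  11  $ if Q then           then if $                              match then
  12  $ if Q                if $                                   expand Q ::= epsilon
  13  $ if                  if $                                   match if
Accept reached after 13 steps.

13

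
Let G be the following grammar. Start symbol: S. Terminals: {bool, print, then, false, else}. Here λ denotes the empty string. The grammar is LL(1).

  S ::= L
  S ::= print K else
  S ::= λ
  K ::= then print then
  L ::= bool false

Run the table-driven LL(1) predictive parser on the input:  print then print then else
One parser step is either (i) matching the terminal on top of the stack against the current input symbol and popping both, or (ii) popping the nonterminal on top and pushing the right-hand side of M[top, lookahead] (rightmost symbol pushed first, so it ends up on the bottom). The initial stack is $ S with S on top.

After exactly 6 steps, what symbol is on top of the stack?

step 1: stack=$ S  input=print then print then else $  — expand S ::= print K else
step 2: stack=$ else K print  input=print then print then else $  — match print
step 3: stack=$ else K  input=then print then else $  — expand K ::= then print then
step 4: stack=$ else then print then  input=then print then else $  — match then
step 5: stack=$ else then print  input=print then else $  — match print
step 6: stack=$ else then  input=then else $  — match then
Stack after step 6: $ else (top = else).

else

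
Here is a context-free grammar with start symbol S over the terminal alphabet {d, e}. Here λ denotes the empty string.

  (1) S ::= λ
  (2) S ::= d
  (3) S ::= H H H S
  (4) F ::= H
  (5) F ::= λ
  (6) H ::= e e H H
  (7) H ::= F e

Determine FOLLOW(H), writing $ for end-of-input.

{$, d, e}

FIRST(S) = {λ, d, e}  (via H H H S)
FIRST(F) = {λ, e}  (via H)
FIRST(H) = {e}  (via F e)
FOLLOW(S) includes $ since S is the start symbol.
FOLLOW(S): in S::=H H H S, the suffix after S is empty (adds nothing new). Thus FOLLOW(S) = {$}.
FOLLOW(F): in H::=F e, F is followed by e with FIRST {e}. Thus FOLLOW(F) = {e}.
FOLLOW(H): in S::=H H H S (occurrence 1), H is followed by H H S with FIRST {e}; in S::=H H H S (occurrence 2), H is followed by H S with FIRST {e}; in S::=H H H S (occurrence 3), H is followed by S with FIRST {λ, d, e}; in S::=H H H S (occurrence 3), the suffix after H is nullable, so FOLLOW(H) ⊇ FOLLOW(S) = {$}; in F::=H, the suffix after H is empty, so FOLLOW(H) ⊇ FOLLOW(F) = {e}; in H::=e e H H (occurrence 1), H is followed by H with FIRST {e}; in H::=e e H H (occurrence 2), the suffix after H is empty (adds nothing new). Thus FOLLOW(H) = {$, d, e}.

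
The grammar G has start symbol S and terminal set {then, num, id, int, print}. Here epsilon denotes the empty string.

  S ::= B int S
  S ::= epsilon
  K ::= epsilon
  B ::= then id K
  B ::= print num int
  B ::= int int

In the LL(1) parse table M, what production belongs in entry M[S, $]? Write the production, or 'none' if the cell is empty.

S ::= epsilon

FIRST(K): from K::=epsilon we get {epsilon}. So FIRST(K) = {epsilon}.
FIRST(B): from B::=then id K we get {then}; from B::=print num int we get {print}; from B::=int int we get {int}. So FIRST(B) = {int, print, then}.
FIRST(S): from S::=B int S we get {int, print, then}; from S::=epsilon we get {epsilon}. So FIRST(S) = {epsilon, int, print, then}.
FOLLOW(S) includes $ since S is the start symbol.
FOLLOW(S): in S::=B int S, the suffix after S is empty (adds nothing new). Thus FOLLOW(S) = {$}.
For S ::= B int S: FIRST(B int S) = {int, print, then}, so it goes in M[S, t] for t ∈ {int, print, then}.
For S ::= epsilon: FIRST(epsilon) = {epsilon}, so it goes in M[S, t] for t ∈ {}; since epsilon ∈ FIRST, also for every t ∈ FOLLOW(S) = {$}.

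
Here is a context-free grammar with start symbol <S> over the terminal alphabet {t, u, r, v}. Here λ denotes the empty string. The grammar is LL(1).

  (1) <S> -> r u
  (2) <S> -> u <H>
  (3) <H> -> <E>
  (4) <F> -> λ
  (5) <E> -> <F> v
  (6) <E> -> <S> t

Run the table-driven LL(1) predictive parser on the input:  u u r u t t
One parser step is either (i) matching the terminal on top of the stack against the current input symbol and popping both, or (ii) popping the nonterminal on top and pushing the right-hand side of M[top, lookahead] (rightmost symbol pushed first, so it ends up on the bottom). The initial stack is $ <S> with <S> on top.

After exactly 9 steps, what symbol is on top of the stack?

     Stack      Input          Action
  1  $ <S>      u u r u t t $  expand <S> -> u <H>
  2  $ <H> u    u u r u t t $  match u
  3  $ <H>      u r u t t $    expand <H> -> <E>
  4  $ <E>      u r u t t $    expand <E> -> <S> t
  5  $ t <S>    u r u t t $    expand <S> -> u <H>
  6  $ t <H> u  u r u t t $    match u
  7  $ t <H>    r u t t $      expand <H> -> <E>
  8  $ t <E>    r u t t $      expand <E> -> <S> t
  9  $ t t <S>  r u t t $      expand <S> -> r u
Stack after step 9: $ t t u r (top = r).

r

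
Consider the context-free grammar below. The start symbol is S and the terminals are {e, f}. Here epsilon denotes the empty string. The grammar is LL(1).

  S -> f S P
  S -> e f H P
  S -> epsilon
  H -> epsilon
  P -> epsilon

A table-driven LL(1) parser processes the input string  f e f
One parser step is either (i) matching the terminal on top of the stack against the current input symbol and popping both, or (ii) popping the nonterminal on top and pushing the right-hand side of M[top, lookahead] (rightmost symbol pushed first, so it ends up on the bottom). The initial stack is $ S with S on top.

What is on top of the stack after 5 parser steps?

     Stack        Input    Action
  1  $ S          f e f $  expand S -> f S P
  2  $ P S f      f e f $  match f
  3  $ P S        e f $    expand S -> e f H P
  4  $ P P H f e  e f $    match e
  5  $ P P H f    f $      match f
Stack after step 5: $ P P H (top = H).

H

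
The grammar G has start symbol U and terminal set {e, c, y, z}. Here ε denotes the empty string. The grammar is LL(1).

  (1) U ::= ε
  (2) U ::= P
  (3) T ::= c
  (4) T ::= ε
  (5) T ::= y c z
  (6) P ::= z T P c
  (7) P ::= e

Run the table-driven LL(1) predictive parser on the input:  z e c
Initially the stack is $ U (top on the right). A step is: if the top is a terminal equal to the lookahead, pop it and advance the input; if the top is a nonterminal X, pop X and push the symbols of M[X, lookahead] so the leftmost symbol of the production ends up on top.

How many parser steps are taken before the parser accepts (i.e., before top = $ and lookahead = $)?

7

     Stack      Input    Action
  1  $ U        z e c $  expand U ::= P
  2  $ P        z e c $  expand P ::= z T P c
  3  $ c P T z  z e c $  match z
  4  $ c P T    e c $    expand T ::= ε
  5  $ c P      e c $    expand P ::= e
  6  $ c e      e c $    match e
  7  $ c        c $      match c
Accept reached after 7 steps.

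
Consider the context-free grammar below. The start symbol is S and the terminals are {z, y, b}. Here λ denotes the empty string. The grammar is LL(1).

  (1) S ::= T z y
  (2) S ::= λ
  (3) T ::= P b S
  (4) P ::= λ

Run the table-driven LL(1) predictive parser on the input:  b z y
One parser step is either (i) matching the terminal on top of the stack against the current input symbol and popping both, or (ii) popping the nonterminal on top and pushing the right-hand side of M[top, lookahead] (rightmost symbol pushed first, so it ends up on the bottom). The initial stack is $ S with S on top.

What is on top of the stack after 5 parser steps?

z

step 1: stack=$ S  input=b z y $  — expand S ::= T z y
step 2: stack=$ y z T  input=b z y $  — expand T ::= P b S
step 3: stack=$ y z S b P  input=b z y $  — expand P ::= λ
step 4: stack=$ y z S b  input=b z y $  — match b
step 5: stack=$ y z S  input=z y $  — expand S ::= λ
Stack after step 5: $ y z (top = z).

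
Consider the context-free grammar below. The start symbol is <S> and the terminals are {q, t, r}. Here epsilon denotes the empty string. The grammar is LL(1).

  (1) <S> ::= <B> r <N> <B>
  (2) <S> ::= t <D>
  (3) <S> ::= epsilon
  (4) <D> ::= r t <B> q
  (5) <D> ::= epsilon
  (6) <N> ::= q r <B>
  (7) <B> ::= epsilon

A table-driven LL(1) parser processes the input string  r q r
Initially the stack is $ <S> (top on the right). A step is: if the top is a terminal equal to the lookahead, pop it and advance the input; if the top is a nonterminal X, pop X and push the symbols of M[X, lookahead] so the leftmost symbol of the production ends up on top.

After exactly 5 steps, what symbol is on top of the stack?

step 1: stack=$ <S>  input=r q r $  — expand <S> ::= <B> r <N> <B>
step 2: stack=$ <B> <N> r <B>  input=r q r $  — expand <B> ::= epsilon
step 3: stack=$ <B> <N> r  input=r q r $  — match r
step 4: stack=$ <B> <N>  input=q r $  — expand <N> ::= q r <B>
step 5: stack=$ <B> <B> r q  input=q r $  — match q
Stack after step 5: $ <B> <B> r (top = r).

r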